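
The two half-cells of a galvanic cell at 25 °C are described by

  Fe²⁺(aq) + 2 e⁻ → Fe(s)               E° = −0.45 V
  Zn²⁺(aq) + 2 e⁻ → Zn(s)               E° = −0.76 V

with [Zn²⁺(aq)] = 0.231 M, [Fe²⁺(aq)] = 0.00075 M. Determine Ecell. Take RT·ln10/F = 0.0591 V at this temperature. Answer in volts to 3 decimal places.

The Fe²⁺/Fe couple has the more positive E°, so it is the cathode; Zn²⁺/Zn is the anode.
E°cell = −0.45 − (−0.76) = +0.31 V, with n = 2 electrons transferred.
The balanced reaction is Fe²⁺(aq) + Zn(s) → Fe(s) + Zn²⁺(aq), so Q = [Zn²⁺(aq)] / [Fe²⁺(aq)] = 308 and log Q = 2.489.
E = E° − (0.0591/n)·log Q = +0.31 − (0.0591/2)(2.489) = +0.236 V.

+0.236 V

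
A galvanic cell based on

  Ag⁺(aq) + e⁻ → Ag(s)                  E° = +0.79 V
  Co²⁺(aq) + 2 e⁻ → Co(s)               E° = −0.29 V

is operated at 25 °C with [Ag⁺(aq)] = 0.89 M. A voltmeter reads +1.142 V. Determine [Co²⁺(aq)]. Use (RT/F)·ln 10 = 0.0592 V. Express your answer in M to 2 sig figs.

The Ag⁺/Ag couple has the larger reduction potential, so it is the cathode: E°cell = +0.79 − (−0.29) = +1.08 V and n = 2.
Rearranging E = E° − (0.0592/n)·log Q gives log Q = 2(+1.08 − (+1.142))/0.0592 = −2.095.
The balanced reaction is 2 Ag⁺(aq) + Co(s) → 2 Ag(s) + Co²⁺(aq), so Q = [Co²⁺(aq)] / [Ag⁺(aq)]^2.
Isolating [Co²⁺(aq)] in Q = 10^{−2.095} yields log [Co²⁺(aq)] = −2.196, i.e. 0.0064 M.

0.0064 M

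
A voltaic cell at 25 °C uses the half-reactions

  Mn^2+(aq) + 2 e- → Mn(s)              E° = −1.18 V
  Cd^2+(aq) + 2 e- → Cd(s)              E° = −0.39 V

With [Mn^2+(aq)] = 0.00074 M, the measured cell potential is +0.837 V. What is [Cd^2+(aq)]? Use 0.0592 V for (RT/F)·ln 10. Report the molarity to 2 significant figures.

Cd²⁺/Cd is the cathode (higher E°); E°cell = −0.39 − (−1.18) = +0.79 V with n = 2.
Rearranging E = E° − (0.0592/n)·log Q gives log Q = 2(+0.79 − (+0.837))/0.0592 = −1.588.
For Cd^2+(aq) + Mn(s) → Cd(s) + Mn^2+(aq), the reaction quotient is Q = [Mn^2+(aq)] / [Cd^2+(aq)].
Solving for the unknown gives log [Cd^2+(aq)] = −1.543, so [Cd^2+(aq)] ≈ 0.029 M.

0.029 M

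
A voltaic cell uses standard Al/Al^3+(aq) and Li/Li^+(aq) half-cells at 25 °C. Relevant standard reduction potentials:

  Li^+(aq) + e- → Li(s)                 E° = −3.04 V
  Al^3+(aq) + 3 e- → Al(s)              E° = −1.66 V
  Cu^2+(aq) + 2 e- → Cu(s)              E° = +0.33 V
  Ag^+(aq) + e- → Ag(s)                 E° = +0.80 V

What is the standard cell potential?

The Al³⁺/Al couple has the higher E°, so Al ion is reduced (cathode) and Li is oxidized (anode).
E°cell = E°(cathode) − E°(anode) = −1.66 − (−3.04) = +1.38 V.

+1.38 V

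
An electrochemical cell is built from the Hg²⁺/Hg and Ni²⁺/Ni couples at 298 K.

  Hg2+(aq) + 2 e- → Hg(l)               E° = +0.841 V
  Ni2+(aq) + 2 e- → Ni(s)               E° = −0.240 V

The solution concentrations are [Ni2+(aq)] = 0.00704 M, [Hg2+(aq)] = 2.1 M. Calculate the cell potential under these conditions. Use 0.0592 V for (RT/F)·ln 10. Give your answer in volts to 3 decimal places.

+1.154 V

Hg²⁺/Hg is reduced (cathode, E° = +0.841 V) and Ni²⁺/Ni is oxidized (anode).
The standard potential is +0.841 − (−0.240) = +1.081 V and the balanced reaction transfers n = 2 electrons.
For the overall reaction Hg2+(aq) + Ni(s) → Hg(l) + Ni2+(aq), Q = [Ni2+(aq)] / [Hg2+(aq)] = 0.00335, giving log Q = −2.475.
By the Nernst equation, E = +1.081 − (0.0592/2)·(−2.475) = +1.154 V.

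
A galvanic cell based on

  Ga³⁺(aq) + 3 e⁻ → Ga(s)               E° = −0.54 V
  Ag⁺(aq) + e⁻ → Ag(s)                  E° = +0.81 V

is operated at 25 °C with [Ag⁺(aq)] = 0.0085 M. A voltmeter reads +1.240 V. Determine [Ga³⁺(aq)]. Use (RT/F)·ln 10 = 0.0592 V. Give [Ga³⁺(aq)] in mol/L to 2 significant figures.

0.23 M

Ag⁺/Ag is the cathode (higher E°); E°cell = +0.81 − (−0.54) = +1.35 V with n = 3.
Rearranging E = E° − (0.0592/n)·log Q gives log Q = 3(+1.35 − (+1.240))/0.0592 = 5.574.
For 3 Ag⁺(aq) + Ga(s) → 3 Ag(s) + Ga³⁺(aq), the reaction quotient is Q = [Ga³⁺(aq)] / [Ag⁺(aq)]^3.
Solving for the unknown gives log [Ga³⁺(aq)] = −0.638, so [Ga³⁺(aq)] ≈ 0.23 M.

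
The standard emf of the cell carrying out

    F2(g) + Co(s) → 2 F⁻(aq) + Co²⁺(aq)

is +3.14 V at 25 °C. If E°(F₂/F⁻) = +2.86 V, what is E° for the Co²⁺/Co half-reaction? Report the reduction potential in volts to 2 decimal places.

In the reaction as written the F₂/F⁻ couple is reduced (cathode) and Co²⁺/Co is oxidized (anode), so E°cell = E°(F₂/F⁻) − E°(Co²⁺/Co).
E°(Co²⁺/Co) = E°(cathode) − E°cell = +2.86 − (+3.14) = −0.28 V.

−0.28 V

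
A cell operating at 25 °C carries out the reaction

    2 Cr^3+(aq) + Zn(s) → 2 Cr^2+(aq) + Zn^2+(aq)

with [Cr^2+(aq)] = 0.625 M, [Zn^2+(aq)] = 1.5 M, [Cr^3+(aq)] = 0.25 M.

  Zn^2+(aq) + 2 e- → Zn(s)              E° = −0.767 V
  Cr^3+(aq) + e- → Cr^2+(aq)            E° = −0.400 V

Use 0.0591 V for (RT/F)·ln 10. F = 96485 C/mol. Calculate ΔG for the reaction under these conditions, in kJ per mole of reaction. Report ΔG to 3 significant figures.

E°cell = −0.400 − (−0.767) = +0.367 V; the balanced reaction transfers n = 2 electrons.
Q = ([Cr^2+(aq)]^2·[Zn^2+(aq)]) / [Cr^3+(aq)]^2 = 9.38, so log Q = 0.972 and E = +0.367 − (0.0591/2)(0.972) = +0.3383 V.
Finally ΔG = −nFE = −(2)(96485 C/mol)(+0.3383 V) = −65.3 kJ/mol.

−65.3 kJ/mol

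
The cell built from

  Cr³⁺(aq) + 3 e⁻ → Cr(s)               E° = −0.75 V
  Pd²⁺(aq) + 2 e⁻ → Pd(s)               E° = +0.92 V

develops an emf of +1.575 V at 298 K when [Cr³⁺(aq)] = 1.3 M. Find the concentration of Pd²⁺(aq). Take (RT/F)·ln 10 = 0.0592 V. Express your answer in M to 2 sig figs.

0.00074 M

Pd²⁺/Pd is the cathode (higher E°); E°cell = +0.92 − (−0.75) = +1.67 V with n = 6.
Rearranging E = E° − (0.0592/n)·log Q gives log Q = 6(+1.67 − (+1.575))/0.0592 = 9.628.
The balanced reaction is 3 Pd²⁺(aq) + 2 Cr(s) → 3 Pd(s) + 2 Cr³⁺(aq), so Q = [Cr³⁺(aq)]^2 / [Pd²⁺(aq)]^3.
Solving for the unknown gives log [Pd²⁺(aq)] = −3.133, so [Pd²⁺(aq)] ≈ 0.00074 M.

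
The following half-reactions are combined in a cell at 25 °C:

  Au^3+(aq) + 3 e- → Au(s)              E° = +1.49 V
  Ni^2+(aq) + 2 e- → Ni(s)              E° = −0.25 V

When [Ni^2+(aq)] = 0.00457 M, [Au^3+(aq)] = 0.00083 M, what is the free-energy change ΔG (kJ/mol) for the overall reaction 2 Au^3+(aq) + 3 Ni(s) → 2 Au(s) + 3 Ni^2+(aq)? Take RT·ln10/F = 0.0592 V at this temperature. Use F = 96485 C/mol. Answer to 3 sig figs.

E°cell = +1.49 − (−0.25) = +1.74 V; the balanced reaction transfers n = 6 electrons.
Q = [Ni^2+(aq)]^3 / [Au^3+(aq)]^2 = 0.139, so log Q = −0.858 and E = +1.74 − (0.0592/6)(−0.858) = +1.7485 V.
Then ΔG = −nFE = −6 × 96485 × +1.7485 J/mol = −1010 kJ/mol.

−1010 kJ/mol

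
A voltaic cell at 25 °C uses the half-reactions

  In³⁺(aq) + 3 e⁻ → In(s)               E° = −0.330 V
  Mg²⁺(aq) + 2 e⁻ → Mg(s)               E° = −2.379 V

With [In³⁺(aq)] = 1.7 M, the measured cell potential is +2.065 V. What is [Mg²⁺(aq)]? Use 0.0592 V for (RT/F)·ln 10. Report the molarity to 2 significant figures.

0.41 M

In³⁺/In is the cathode (higher E°); E°cell = −0.330 − (−2.379) = +2.049 V with n = 6.
From the Nernst equation, log Q = n(E° − E)/0.0592 = 6·(+2.049 − (+2.065))/0.0592 = −1.622.
Balancing electrons gives 2 In³⁺(aq) + 3 Mg(s) → 2 In(s) + 3 Mg²⁺(aq); thus Q = [Mg²⁺(aq)]^3 / [In³⁺(aq)]^2.
Solving for the unknown gives log [Mg²⁺(aq)] = −0.387, so [Mg²⁺(aq)] ≈ 0.41 M.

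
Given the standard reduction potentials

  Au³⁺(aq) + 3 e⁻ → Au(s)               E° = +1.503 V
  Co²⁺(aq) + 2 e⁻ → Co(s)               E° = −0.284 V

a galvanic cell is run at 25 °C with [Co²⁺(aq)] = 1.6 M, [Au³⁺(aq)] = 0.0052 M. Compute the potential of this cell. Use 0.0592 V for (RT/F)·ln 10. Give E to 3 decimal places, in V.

Au³⁺/Au is reduced (cathode, E° = +1.503 V) and Co²⁺/Co is oxidized (anode).
E°cell = +1.503 − (−0.284) = +1.787 V, with n = 6 electrons transferred.
For the overall reaction 2 Au³⁺(aq) + 3 Co(s) → 2 Au(s) + 3 Co²⁺(aq), Q = [Co²⁺(aq)]^3 / [Au³⁺(aq)]^2 = 1.51×10^5, giving log Q = 5.180.
E = E° − (0.0592/n)·log Q = +1.787 − (0.0592/6)(5.180) = +1.736 V.

+1.736 V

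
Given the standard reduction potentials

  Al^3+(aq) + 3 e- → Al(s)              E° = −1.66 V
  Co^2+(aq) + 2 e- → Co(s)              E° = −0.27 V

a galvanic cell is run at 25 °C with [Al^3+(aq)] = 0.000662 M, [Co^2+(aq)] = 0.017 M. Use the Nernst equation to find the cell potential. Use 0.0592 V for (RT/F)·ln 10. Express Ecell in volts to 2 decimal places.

The Co²⁺/Co couple has the more positive E°, so it is the cathode; Al³⁺/Al is the anode.
E°cell = E°cat − E°an = −0.27 − (−1.66) = +1.39 V; n = 6.
For the overall reaction 3 Co^2+(aq) + 2 Al(s) → 3 Co(s) + 2 Al^3+(aq), Q = [Al^3+(aq)]^2 / [Co^2+(aq)]^3 = 0.0892, giving log Q = −1.050.
E = E° − (0.0592/n)·log Q = +1.39 − (0.0592/6)(−1.050) = +1.40 V.

+1.40 V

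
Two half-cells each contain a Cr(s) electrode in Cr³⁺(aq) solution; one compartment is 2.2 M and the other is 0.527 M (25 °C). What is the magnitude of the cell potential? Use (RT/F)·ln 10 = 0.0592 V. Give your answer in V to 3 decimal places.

0.012 V

For a concentration cell E°cell = 0, since both electrodes use the same couple.
The compartment with the higher Cr³⁺(aq) concentration (2.2 M) acts as the cathode; ions are reduced there and produced at the dilute (0.527 M) anode.
With n = 3, Ecell = −(0.0592/3)·log([dilute]/[conc]) = −(0.0592/3)·log(0.527/2.2) = +0.012 V.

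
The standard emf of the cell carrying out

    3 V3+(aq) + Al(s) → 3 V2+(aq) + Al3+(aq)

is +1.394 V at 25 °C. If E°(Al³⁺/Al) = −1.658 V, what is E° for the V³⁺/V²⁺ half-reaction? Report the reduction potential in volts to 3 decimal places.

In the reaction as written the V³⁺/V²⁺ couple is reduced (cathode) and Al³⁺/Al is oxidized (anode), so E°cell = E°(V³⁺/V²⁺) − E°(Al³⁺/Al).
E°(V³⁺/V²⁺) = E°cell + E°(anode) = +1.394 + (−1.658) = −0.264 V.

−0.264 V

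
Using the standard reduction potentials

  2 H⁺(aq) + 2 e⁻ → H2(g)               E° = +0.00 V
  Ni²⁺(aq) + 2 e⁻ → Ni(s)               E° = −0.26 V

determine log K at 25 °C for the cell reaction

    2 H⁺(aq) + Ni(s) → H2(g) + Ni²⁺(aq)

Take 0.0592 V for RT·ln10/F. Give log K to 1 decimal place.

The 2H⁺/H₂ couple is reduced (cathode); E°cell = +0.00 − (−0.26) = +0.26 V with n = 2.
At equilibrium E = 0, so log K = nE°cell / 0.0592 = (2)(+0.26) / 0.0592 = 8.8.

log K = 8.8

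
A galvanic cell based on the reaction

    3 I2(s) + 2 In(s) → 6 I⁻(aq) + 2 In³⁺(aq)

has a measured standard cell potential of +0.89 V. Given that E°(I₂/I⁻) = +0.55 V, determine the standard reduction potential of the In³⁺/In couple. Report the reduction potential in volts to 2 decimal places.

−0.34 V

In the reaction as written the I₂/I⁻ couple is reduced (cathode) and In³⁺/In is oxidized (anode), so E°cell = E°(I₂/I⁻) − E°(In³⁺/In).
E°(In³⁺/In) = E°(cathode) − E°cell = +0.55 − (+0.89) = −0.34 V.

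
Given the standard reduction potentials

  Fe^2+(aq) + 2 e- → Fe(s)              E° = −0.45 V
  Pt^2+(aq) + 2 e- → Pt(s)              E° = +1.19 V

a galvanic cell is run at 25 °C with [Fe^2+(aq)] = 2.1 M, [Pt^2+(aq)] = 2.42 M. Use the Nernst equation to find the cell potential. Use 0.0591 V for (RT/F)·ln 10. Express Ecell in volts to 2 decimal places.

The Pt²⁺/Pt couple has the more positive E°, so it is the cathode; Fe²⁺/Fe is the anode.
The standard potential is +1.19 − (−0.45) = +1.64 V and the balanced reaction transfers n = 2 electrons.
For the overall reaction Pt^2+(aq) + Fe(s) → Pt(s) + Fe^2+(aq), Q = [Fe^2+(aq)] / [Pt^2+(aq)] = 0.868, giving log Q = −0.062.
Applying E = E° − (RT ln10/nF)·log Q gives +1.64 − (0.0591/2)(−0.062) = +1.64 V.

+1.64 V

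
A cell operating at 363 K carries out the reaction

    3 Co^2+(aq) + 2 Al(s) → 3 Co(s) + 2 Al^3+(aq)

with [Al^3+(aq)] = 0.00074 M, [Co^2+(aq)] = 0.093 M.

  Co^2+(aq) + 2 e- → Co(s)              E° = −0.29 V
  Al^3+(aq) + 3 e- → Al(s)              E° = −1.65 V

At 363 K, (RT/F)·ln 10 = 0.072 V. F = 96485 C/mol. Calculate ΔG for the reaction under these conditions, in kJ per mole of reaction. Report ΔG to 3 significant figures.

−809 kJ/mol

E°cell = −0.29 − (−1.65) = +1.36 V; the balanced reaction transfers n = 6 electrons.
Q = [Al^3+(aq)]^2 / [Co^2+(aq)]^3 = 0.000681, so log Q = −3.167 and E = +1.36 − (0.072/6)(−3.167) = +1.3980 V.
Then ΔG = −nFE = −6 × 96485 × +1.3980 J/mol = −809 kJ/mol.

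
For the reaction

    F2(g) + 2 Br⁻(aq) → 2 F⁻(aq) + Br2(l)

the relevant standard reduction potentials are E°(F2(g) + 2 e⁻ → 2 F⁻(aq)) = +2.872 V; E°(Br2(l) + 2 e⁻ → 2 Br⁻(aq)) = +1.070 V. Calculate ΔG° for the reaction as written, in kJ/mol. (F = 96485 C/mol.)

−348 kJ/mol

In the reaction as written F2(g) is reduced, so the F₂/F⁻ couple is the cathode and Br₂/Br⁻ is the anode.
E°cell = +2.872 − (+1.070) = +1.802 V; balancing electrons gives n = 2.
ΔG° = −nFE°cell = −(2)(96485)(+1.802) J/mol = −348 kJ/mol.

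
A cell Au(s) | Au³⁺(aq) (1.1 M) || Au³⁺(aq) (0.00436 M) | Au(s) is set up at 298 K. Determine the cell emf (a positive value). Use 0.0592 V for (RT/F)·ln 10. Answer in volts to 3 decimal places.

For a concentration cell E°cell = 0, since both electrodes use the same couple.
The compartment with the higher Au³⁺(aq) concentration (1.1 M) acts as the cathode; ions are reduced there and produced at the dilute (0.00436 M) anode.
With n = 3, Ecell = −(0.0592/3)·log([dilute]/[conc]) = −(0.0592/3)·log(0.00436/1.1) = +0.047 V.

0.047 V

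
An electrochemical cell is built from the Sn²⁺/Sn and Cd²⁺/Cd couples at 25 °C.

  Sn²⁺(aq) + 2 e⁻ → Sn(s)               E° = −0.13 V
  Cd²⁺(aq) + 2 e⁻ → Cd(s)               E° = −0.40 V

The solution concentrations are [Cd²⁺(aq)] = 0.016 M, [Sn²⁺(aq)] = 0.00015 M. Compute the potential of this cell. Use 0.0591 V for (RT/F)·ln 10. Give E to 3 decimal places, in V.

+0.210 V

Sn²⁺/Sn is reduced (cathode, E° = −0.13 V) and Cd²⁺/Cd is oxidized (anode).
The standard potential is −0.13 − (−0.40) = +0.27 V and the balanced reaction transfers n = 2 electrons.
The balanced reaction is Sn²⁺(aq) + Cd(s) → Sn(s) + Cd²⁺(aq), so Q = [Cd²⁺(aq)] / [Sn²⁺(aq)] = 107 and log Q = 2.028.
E = E° − (0.0591/n)·log Q = +0.27 − (0.0591/2)(2.028) = +0.210 V.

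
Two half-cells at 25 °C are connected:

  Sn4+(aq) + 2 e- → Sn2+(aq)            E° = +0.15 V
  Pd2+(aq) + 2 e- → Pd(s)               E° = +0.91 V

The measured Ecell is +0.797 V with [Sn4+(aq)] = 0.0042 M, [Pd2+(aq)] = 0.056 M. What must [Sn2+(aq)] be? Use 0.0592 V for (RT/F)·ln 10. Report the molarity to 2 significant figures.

Pd²⁺/Pd is the cathode (higher E°); E°cell = +0.91 − (+0.15) = +0.76 V with n = 2.
Since E = E° − (0.0592/n)·log Q, log Q = n(E° − E)/0.0592 = −1.250.
Balancing electrons gives Pd2+(aq) + Sn2+(aq) → Pd(s) + Sn4+(aq); thus Q = [Sn4+(aq)] / ([Pd2+(aq)]·[Sn2+(aq)]).
Substituting the known concentrations and solving, log [Sn2+(aq)] = 0.125 and [Sn2+(aq)] = 1.3 M.

1.3 M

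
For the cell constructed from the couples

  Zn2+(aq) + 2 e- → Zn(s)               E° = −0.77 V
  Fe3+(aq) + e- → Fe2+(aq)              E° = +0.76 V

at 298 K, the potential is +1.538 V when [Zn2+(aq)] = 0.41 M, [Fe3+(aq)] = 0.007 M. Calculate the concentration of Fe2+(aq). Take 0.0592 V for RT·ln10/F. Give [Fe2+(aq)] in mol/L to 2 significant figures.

With Fe³⁺/Fe²⁺ at the cathode and Zn²⁺/Zn at the anode, E°cell = +0.76 − (−0.77) = +1.53 V (n = 2).
Since E = E° − (0.0592/n)·log Q, log Q = n(E° − E)/0.0592 = −0.270.
For 2 Fe3+(aq) + Zn(s) → 2 Fe2+(aq) + Zn2+(aq), the reaction quotient is Q = ([Fe2+(aq)]^2·[Zn2+(aq)]) / [Fe3+(aq)]^2.
Isolating [Fe2+(aq)] in Q = 10^{−0.270} yields log [Fe2+(aq)] = −2.096, i.e. 0.0080 M.

0.0080 M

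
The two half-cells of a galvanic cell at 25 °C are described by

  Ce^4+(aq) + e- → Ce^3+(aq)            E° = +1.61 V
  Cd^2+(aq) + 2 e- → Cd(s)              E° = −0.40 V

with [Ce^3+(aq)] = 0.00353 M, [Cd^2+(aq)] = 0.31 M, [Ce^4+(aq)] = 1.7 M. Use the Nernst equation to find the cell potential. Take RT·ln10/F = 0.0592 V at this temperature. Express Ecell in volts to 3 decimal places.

Since E°(Ce⁴⁺/Ce³⁺) > E°(Cd²⁺/Cd), Ce⁴⁺/Ce³⁺ serves as the cathode.
E°cell = +1.61 − (−0.40) = +2.01 V, with n = 2 electrons transferred.
For the overall reaction 2 Ce^4+(aq) + Cd(s) → 2 Ce^3+(aq) + Cd^2+(aq), Q = ([Ce^3+(aq)]^2·[Cd^2+(aq)]) / [Ce^4+(aq)]^2 = 1.34×10^−6, giving log Q = −5.874.
E = E° − (0.0592/n)·log Q = +2.01 − (0.0592/2)(−5.874) = +2.184 V.

+2.184 V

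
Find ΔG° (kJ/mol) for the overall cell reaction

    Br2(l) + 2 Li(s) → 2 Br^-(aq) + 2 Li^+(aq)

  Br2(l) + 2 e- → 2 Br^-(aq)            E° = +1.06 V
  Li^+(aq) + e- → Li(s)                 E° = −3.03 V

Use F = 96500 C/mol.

In the reaction as written Br2(l) is reduced, so the Br₂/Br⁻ couple is the cathode and Li⁺/Li is the anode.
E°cell = +1.06 − (−3.03) = +4.09 V; balancing electrons gives n = 2.
ΔG° = −nFE°cell = −(2)(96500)(+4.09) J/mol = −789 kJ/mol.

−789 kJ/mol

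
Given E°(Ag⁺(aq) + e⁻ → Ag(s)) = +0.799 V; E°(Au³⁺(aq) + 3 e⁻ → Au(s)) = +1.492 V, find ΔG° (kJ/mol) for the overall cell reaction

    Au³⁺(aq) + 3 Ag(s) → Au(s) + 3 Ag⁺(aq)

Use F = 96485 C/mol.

In the reaction as written Au³⁺(aq) is reduced, so the Au³⁺/Au couple is the cathode and Ag⁺/Ag is the anode.
E°cell = +1.492 − (+0.799) = +0.693 V; balancing electrons gives n = 3.
ΔG° = −nFE°cell = −(3)(96485)(+0.693) J/mol = −201 kJ/mol.

−201 kJ/mol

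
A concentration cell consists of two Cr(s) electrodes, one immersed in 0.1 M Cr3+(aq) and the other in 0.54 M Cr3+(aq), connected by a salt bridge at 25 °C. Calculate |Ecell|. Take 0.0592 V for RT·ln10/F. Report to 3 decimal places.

For a concentration cell E°cell = 0, since both electrodes use the same couple.
The compartment with the higher Cr3+(aq) concentration (0.54 M) acts as the cathode; ions are reduced there and produced at the dilute (0.1 M) anode.
With n = 3, Ecell = −(0.0592/3)·log([dilute]/[conc]) = −(0.0592/3)·log(0.1/0.54) = +0.014 V.

0.014 V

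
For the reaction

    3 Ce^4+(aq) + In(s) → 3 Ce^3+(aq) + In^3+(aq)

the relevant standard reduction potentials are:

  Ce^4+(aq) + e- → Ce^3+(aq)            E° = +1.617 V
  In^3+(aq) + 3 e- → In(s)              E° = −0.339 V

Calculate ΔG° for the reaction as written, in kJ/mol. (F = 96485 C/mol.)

−566 kJ/mol

In the reaction as written Ce^4+(aq) is reduced, so the Ce⁴⁺/Ce³⁺ couple is the cathode and In³⁺/In is the anode.
E°cell = +1.617 − (−0.339) = +1.956 V; balancing electrons gives n = 3.
ΔG° = −nFE°cell = −(3)(96485)(+1.956) J/mol = −566 kJ/mol.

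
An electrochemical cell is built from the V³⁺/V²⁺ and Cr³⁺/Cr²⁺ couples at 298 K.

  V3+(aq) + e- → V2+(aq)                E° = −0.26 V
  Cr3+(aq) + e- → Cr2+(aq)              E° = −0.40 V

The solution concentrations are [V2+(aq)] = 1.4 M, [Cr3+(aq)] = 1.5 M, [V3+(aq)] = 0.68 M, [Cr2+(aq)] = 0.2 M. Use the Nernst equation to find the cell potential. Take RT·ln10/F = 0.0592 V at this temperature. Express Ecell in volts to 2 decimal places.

Since E°(V³⁺/V²⁺) > E°(Cr³⁺/Cr²⁺), V³⁺/V²⁺ serves as the cathode.
The standard potential is −0.26 − (−0.40) = +0.14 V and the balanced reaction transfers n = 1 electron.
For the overall reaction V3+(aq) + Cr2+(aq) → V2+(aq) + Cr3+(aq), Q = ([V2+(aq)]·[Cr3+(aq)]) / ([V3+(aq)]·[Cr2+(aq)]) = 15.4, giving log Q = 1.189.
E = E° − (0.0592/n)·log Q = +0.14 − (0.0592/1)(1.189) = +0.07 V.

+0.07 V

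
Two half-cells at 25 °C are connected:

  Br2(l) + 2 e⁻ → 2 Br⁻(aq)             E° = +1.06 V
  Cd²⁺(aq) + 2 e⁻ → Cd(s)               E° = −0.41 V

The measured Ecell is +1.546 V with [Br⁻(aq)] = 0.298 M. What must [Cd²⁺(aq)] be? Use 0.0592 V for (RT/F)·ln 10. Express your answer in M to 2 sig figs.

Br₂/Br⁻ is the cathode (higher E°); E°cell = +1.06 − (−0.41) = +1.47 V with n = 2.
From the Nernst equation, log Q = n(E° − E)/0.0592 = 2·(+1.47 − (+1.546))/0.0592 = −2.568.
The balanced reaction is Br2(l) + Cd(s) → 2 Br⁻(aq) + Cd²⁺(aq), so Q = [Br⁻(aq)]^2·[Cd²⁺(aq)].
Isolating [Cd²⁺(aq)] in Q = 10^{−2.568} yields log [Cd²⁺(aq)] = −1.516, i.e. 0.030 M.

0.030 M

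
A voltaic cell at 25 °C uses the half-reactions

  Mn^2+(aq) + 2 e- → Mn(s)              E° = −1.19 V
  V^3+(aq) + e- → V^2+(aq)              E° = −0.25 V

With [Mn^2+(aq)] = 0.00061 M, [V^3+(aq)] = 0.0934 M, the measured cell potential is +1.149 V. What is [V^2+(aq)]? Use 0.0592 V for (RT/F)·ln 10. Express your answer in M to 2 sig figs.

0.0011 M

With V³⁺/V²⁺ at the cathode and Mn²⁺/Mn at the anode, E°cell = −0.25 − (−1.19) = +0.94 V (n = 2).
From the Nernst equation, log Q = n(E° − E)/0.0592 = 2·(+0.94 − (+1.149))/0.0592 = −7.061.
The balanced reaction is 2 V^3+(aq) + Mn(s) → 2 V^2+(aq) + Mn^2+(aq), so Q = ([V^2+(aq)]^2·[Mn^2+(aq)]) / [V^3+(aq)]^2.
Solving for the unknown gives log [V^2+(aq)] = −2.953, so [V^2+(aq)] ≈ 0.0011 M.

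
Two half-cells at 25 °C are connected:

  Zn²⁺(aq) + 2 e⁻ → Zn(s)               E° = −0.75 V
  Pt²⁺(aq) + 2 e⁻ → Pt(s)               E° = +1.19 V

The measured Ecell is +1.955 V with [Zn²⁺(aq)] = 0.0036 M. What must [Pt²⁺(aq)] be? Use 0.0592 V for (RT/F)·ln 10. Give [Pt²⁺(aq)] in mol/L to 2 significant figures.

0.012 M

The Pt²⁺/Pt couple has the larger reduction potential, so it is the cathode: E°cell = +1.19 − (−0.75) = +1.94 V and n = 2.
Since E = E° − (0.0592/n)·log Q, log Q = n(E° − E)/0.0592 = −0.507.
Balancing electrons gives Pt²⁺(aq) + Zn(s) → Pt(s) + Zn²⁺(aq); thus Q = [Zn²⁺(aq)] / [Pt²⁺(aq)].
Substituting the known concentrations and solving, log [Pt²⁺(aq)] = −1.937 and [Pt²⁺(aq)] = 0.012 M.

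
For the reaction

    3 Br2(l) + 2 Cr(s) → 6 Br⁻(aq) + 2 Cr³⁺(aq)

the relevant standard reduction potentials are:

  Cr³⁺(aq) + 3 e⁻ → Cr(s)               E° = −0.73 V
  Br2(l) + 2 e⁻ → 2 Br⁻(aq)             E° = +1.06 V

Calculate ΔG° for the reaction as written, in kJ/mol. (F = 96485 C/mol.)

In the reaction as written Br2(l) is reduced, so the Br₂/Br⁻ couple is the cathode and Cr³⁺/Cr is the anode.
E°cell = +1.06 − (−0.73) = +1.79 V; balancing electrons gives n = 6.
ΔG° = −nFE°cell = −(6)(96485)(+1.79) J/mol = −1036 kJ/mol.

−1036 kJ/mol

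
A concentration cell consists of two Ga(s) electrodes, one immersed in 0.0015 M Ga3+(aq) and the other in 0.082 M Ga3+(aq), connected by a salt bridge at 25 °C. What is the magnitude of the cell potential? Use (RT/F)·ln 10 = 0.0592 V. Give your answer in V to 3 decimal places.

0.034 V

For a concentration cell E°cell = 0, since both electrodes use the same couple.
The compartment with the higher Ga3+(aq) concentration (0.082 M) acts as the cathode; ions are reduced there and produced at the dilute (0.0015 M) anode.
With n = 3, Ecell = −(0.0592/3)·log([dilute]/[conc]) = −(0.0592/3)·log(0.0015/0.082) = +0.034 V.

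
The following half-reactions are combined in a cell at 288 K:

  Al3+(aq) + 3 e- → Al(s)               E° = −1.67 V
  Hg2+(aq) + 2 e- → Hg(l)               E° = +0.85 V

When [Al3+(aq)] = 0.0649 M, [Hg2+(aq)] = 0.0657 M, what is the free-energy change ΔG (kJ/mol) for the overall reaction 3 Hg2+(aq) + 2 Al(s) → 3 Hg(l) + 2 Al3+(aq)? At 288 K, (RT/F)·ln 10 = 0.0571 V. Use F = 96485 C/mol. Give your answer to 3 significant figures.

With Hg²⁺/Hg reduced at the cathode, E°cell = +0.85 − (−1.67) = +2.52 V and n = 6.
Here Q = [Al3+(aq)]^2 / [Hg2+(aq)]^3 = 14.9 (log Q = 1.172), giving E = +2.52 − (0.0571/6)·(1.172) = +2.5088 V.
Then ΔG = −nFE = −6 × 96485 × +2.5088 J/mol = −1450 kJ/mol.

−1450 kJ/mol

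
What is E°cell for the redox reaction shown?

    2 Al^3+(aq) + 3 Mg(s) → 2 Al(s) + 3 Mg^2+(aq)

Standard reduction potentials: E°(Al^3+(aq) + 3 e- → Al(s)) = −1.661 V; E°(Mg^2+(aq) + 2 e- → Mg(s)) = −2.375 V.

Al^3+(aq) gains electrons, so the Al³⁺/Al couple is the cathode; the Mg²⁺/Mg couple is the anode.
E°cell = E°(cathode) − E°(anode) = −1.661 − (−2.375) = +0.714 V.

+0.714 V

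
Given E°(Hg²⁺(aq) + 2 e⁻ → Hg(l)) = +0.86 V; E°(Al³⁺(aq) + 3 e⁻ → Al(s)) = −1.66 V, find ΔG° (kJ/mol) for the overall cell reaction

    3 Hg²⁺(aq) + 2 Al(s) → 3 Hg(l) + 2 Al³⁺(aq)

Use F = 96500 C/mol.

−1459 kJ/mol

In the reaction as written Hg²⁺(aq) is reduced, so the Hg²⁺/Hg couple is the cathode and Al³⁺/Al is the anode.
E°cell = +0.86 − (−1.66) = +2.52 V; balancing electrons gives n = 6.
ΔG° = −nFE°cell = −(6)(96500)(+2.52) J/mol = −1459 kJ/mol.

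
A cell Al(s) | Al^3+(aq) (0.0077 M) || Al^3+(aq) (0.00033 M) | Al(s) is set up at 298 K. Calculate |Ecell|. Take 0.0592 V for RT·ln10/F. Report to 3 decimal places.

0.027 V

For a concentration cell E°cell = 0, since both electrodes use the same couple.
The compartment with the higher Al^3+(aq) concentration (0.0077 M) acts as the cathode; ions are reduced there and produced at the dilute (0.00033 M) anode.
With n = 3, Ecell = −(0.0592/3)·log([dilute]/[conc]) = −(0.0592/3)·log(0.00033/0.0077) = +0.027 V.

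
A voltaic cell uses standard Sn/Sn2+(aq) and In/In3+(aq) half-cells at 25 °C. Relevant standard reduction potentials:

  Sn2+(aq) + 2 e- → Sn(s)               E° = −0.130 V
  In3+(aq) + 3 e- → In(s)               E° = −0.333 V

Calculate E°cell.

+0.203 V

Of the two couples in this cell, the one with the more positive reduction potential is reduced at the cathode: here that is Sn²⁺/Sn (−0.130 V); In³⁺/In (−0.333 V) is the anode.
E°cell = E°(cathode) − E°(anode) = −0.130 − (−0.333) = +0.203 V.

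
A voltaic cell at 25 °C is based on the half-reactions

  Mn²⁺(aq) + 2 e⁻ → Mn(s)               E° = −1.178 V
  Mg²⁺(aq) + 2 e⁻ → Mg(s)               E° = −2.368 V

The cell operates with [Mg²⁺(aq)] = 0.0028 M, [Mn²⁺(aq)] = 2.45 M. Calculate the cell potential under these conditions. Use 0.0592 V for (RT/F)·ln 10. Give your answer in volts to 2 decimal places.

Since E°(Mn²⁺/Mn) > E°(Mg²⁺/Mg), Mn²⁺/Mn serves as the cathode.
The standard potential is −1.178 − (−2.368) = +1.190 V and the balanced reaction transfers n = 2 electrons.
The balanced reaction is Mn²⁺(aq) + Mg(s) → Mn(s) + Mg²⁺(aq), so Q = [Mg²⁺(aq)] / [Mn²⁺(aq)] = 0.00114 and log Q = −2.942.
Applying E = E° − (RT ln10/nF)·log Q gives +1.190 − (0.0592/2)(−2.942) = +1.28 V.

+1.28 V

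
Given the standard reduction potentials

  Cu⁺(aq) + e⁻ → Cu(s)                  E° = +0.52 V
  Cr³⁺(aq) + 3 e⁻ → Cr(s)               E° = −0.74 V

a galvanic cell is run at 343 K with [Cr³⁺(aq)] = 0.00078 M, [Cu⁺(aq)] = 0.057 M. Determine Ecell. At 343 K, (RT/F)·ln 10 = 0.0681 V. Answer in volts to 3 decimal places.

Cu⁺/Cu is reduced (cathode, E° = +0.52 V) and Cr³⁺/Cr is oxidized (anode).
The standard potential is +0.52 − (−0.74) = +1.26 V and the balanced reaction transfers n = 3 electrons.
For the overall reaction 3 Cu⁺(aq) + Cr(s) → 3 Cu(s) + Cr³⁺(aq), Q = [Cr³⁺(aq)] / [Cu⁺(aq)]^3 = 4.21, giving log Q = 0.624.
E = E° − (0.0681/n)·log Q = +1.26 − (0.0681/3)(0.624) = +1.246 V.

+1.246 V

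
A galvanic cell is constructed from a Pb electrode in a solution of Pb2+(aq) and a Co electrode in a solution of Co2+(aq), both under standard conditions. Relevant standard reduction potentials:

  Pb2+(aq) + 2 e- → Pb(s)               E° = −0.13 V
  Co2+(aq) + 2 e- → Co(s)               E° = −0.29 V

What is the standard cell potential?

+0.16 V

The Pb²⁺/Pb couple has the higher E°, so Pb ion is reduced (cathode) and Co is oxidized (anode).
E°cell = E°(cathode) − E°(anode) = −0.13 − (−0.29) = +0.16 V.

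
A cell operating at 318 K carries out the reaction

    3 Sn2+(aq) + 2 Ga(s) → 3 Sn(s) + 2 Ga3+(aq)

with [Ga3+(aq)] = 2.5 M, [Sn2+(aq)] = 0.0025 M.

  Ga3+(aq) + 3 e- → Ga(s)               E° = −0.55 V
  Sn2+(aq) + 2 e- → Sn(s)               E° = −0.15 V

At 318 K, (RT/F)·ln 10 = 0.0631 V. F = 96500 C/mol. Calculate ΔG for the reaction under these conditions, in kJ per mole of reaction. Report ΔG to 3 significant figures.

−179 kJ/mol

E°cell = −0.15 − (−0.55) = +0.40 V; the balanced reaction transfers n = 6 electrons.
Q = [Ga3+(aq)]^2 / [Sn2+(aq)]^3 = 4×10^8, so log Q = 8.602 and E = +0.40 − (0.0631/6)(8.602) = +0.3095 V.
ΔG = −nFE = −(6)(96500)(+0.3095) J/mol = −179 kJ/mol.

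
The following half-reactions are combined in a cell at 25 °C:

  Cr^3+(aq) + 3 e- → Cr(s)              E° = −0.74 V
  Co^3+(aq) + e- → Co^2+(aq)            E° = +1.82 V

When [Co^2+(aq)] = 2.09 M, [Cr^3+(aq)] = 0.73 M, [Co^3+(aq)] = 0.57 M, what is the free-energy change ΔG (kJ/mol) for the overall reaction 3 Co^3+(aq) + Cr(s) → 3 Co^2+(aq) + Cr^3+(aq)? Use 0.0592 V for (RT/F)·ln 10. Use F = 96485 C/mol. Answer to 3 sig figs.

−732 kJ/mol

The standard cell potential is +1.82 − (−0.74) = +2.56 V, with n = 3 electrons in the balanced equation.
Q = ([Co^2+(aq)]^3·[Cr^3+(aq)]) / [Co^3+(aq)]^3 = 36, so log Q = 1.556 and E = +2.56 − (0.0592/3)(1.556) = +2.5293 V.
Finally ΔG = −nFE = −(3)(96485 C/mol)(+2.5293 V) = −732 kJ/mol.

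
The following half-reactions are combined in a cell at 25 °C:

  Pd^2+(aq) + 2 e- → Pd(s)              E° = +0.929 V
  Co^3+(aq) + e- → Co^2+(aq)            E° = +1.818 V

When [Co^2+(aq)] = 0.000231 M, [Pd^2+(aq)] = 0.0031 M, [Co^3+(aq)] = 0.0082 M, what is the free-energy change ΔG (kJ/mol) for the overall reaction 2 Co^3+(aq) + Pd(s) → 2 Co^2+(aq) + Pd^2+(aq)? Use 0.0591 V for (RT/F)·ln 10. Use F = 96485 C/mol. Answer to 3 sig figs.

−204 kJ/mol

With Co³⁺/Co²⁺ reduced at the cathode, E°cell = +1.818 − (+0.929) = +0.889 V and n = 2.
Here Q = ([Co^2+(aq)]^2·[Pd^2+(aq)]) / [Co^3+(aq)]^2 = 2.46×10^−6 (log Q = −5.609), giving E = +0.889 − (0.0591/2)·(−5.609) = +1.0547 V.
ΔG = −nFE = −(2)(96485)(+1.0547) J/mol = −204 kJ/mol.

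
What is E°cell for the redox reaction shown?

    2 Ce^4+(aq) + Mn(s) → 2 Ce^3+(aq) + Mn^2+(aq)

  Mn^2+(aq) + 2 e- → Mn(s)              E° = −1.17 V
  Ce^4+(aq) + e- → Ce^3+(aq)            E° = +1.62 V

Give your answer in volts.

In the reaction as written, Ce^4+(aq) is reduced (cathode) and Mn^2+(aq) is produced by oxidation at the anode.
E°cell = E°(cathode) − E°(anode) = +1.62 − (−1.17) = +2.79 V.
The positive value indicates the reaction is spontaneous as written.

+2.79 V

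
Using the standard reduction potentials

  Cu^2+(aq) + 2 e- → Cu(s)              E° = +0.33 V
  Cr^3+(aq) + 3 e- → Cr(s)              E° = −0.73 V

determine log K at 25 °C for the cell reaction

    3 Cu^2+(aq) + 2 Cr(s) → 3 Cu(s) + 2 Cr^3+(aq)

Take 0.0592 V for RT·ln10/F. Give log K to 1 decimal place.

log K = 107.4

The Cu²⁺/Cu couple is reduced (cathode); E°cell = +0.33 − (−0.73) = +1.06 V with n = 6.
At equilibrium E = 0, so log K = nE°cell / 0.0592 = (6)(+1.06) / 0.0592 = 107.4.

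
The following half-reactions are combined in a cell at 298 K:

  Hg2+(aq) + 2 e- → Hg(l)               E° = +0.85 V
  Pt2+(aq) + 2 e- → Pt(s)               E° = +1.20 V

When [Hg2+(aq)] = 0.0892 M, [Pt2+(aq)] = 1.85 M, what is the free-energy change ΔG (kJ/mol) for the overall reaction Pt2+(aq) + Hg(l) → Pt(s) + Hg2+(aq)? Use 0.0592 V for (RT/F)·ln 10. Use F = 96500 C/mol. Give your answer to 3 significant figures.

−75.1 kJ/mol

With Pt²⁺/Pt reduced at the cathode, E°cell = +1.20 − (+0.85) = +0.35 V and n = 2.
The reaction quotient is [Hg2+(aq)] / [Pt2+(aq)] = 0.0482; by Nernst, E = +0.35 − (0.0592/2)(−1.317) = +0.3890 V.
ΔG = −nFE = −(2)(96500)(+0.3890) J/mol = −75.1 kJ/mol.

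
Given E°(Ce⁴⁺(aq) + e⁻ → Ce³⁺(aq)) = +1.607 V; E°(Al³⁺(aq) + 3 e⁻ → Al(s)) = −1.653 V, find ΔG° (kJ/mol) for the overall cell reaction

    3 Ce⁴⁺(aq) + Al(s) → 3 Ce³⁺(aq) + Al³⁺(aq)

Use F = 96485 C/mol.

−944 kJ/mol

In the reaction as written Ce⁴⁺(aq) is reduced, so the Ce⁴⁺/Ce³⁺ couple is the cathode and Al³⁺/Al is the anode.
E°cell = +1.607 − (−1.653) = +3.260 V; balancing electrons gives n = 3.
ΔG° = −nFE°cell = −(3)(96485)(+3.260) J/mol = −944 kJ/mol.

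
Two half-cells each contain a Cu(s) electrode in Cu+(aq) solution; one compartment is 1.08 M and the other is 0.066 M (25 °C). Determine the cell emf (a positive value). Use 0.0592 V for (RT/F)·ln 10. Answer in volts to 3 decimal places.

0.072 V

For a concentration cell E°cell = 0, since both electrodes use the same couple.
The compartment with the higher Cu+(aq) concentration (1.08 M) acts as the cathode; ions are reduced there and produced at the dilute (0.066 M) anode.
With n = 1, Ecell = −(0.0592/1)·log([dilute]/[conc]) = −(0.0592/1)·log(0.066/1.08) = +0.072 V.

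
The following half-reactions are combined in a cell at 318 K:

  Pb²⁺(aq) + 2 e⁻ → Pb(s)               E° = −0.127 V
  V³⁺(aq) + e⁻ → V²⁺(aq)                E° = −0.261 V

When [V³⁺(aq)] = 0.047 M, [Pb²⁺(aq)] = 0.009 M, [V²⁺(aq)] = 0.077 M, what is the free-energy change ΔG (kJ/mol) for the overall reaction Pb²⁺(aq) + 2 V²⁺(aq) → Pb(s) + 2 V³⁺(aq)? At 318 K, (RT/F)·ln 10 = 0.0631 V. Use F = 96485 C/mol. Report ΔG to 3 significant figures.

−16.0 kJ/mol

E°cell = −0.127 − (−0.261) = +0.134 V; the balanced reaction transfers n = 2 electrons.
Q = [V³⁺(aq)]^2 / ([Pb²⁺(aq)]·[V²⁺(aq)]^2) = 41.4, so log Q = 1.617 and E = +0.134 − (0.0631/2)(1.617) = +0.0830 V.
Then ΔG = −nFE = −2 × 96485 × +0.0830 J/mol = −16.0 kJ/mol.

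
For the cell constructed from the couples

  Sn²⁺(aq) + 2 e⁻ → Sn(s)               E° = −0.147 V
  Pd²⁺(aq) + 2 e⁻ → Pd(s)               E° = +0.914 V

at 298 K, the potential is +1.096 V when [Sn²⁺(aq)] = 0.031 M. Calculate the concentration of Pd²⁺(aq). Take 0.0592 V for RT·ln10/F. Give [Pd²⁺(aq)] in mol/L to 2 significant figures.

With Pd²⁺/Pd at the cathode and Sn²⁺/Sn at the anode, E°cell = +0.914 − (−0.147) = +1.061 V (n = 2).
Since E = E° − (0.0592/n)·log Q, log Q = n(E° − E)/0.0592 = −1.182.
Balancing electrons gives Pd²⁺(aq) + Sn(s) → Pd(s) + Sn²⁺(aq); thus Q = [Sn²⁺(aq)] / [Pd²⁺(aq)].
Substituting the known concentrations and solving, log [Pd²⁺(aq)] = −0.327 and [Pd²⁺(aq)] = 0.47 M.

0.47 M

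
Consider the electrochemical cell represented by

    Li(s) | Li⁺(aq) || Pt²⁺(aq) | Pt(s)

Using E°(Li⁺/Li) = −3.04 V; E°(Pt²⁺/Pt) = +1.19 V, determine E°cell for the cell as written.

+4.23 V

By convention the left-hand electrode in cell notation is the anode (oxidation) and the right-hand electrode is the cathode (reduction).
E°cell = E°(right) − E°(left) = +1.19 − (−3.04) = +4.23 V.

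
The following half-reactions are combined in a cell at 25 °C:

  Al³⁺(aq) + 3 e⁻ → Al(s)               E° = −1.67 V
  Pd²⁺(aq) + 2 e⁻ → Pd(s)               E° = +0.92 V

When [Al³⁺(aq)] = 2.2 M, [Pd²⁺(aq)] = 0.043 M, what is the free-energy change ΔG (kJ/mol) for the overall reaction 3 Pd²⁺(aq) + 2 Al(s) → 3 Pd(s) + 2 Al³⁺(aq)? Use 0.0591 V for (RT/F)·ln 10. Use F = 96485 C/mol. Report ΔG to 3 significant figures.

−1470 kJ/mol

With Pd²⁺/Pd reduced at the cathode, E°cell = +0.92 − (−1.67) = +2.59 V and n = 6.
Q = [Al³⁺(aq)]^2 / [Pd²⁺(aq)]^3 = 6.09×10^4, so log Q = 4.784 and E = +2.59 − (0.0591/6)(4.784) = +2.5429 V.
ΔG = −nFE = −(6)(96485)(+2.5429) J/mol = −1470 kJ/mol.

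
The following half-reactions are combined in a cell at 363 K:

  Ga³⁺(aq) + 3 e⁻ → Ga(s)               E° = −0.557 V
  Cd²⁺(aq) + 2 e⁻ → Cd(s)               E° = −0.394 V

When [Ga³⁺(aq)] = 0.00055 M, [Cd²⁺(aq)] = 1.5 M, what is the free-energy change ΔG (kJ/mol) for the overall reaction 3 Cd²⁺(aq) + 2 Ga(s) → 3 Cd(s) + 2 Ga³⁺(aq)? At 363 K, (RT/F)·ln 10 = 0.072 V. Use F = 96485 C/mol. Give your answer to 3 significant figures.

With Cd²⁺/Cd reduced at the cathode, E°cell = −0.394 − (−0.557) = +0.163 V and n = 6.
The reaction quotient is [Ga³⁺(aq)]^2 / [Cd²⁺(aq)]^3 = 8.96×10^−8; by Nernst, E = +0.163 − (0.072/6)(−7.048) = +0.2476 V.
Finally ΔG = −nFE = −(6)(96485 C/mol)(+0.2476 V) = −143 kJ/mol.

−143 kJ/mol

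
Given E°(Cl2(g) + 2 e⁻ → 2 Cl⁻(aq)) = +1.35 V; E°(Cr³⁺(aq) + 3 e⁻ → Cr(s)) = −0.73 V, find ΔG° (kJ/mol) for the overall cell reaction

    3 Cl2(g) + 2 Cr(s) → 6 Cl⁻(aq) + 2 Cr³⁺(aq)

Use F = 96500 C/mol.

−1204 kJ/mol

In the reaction as written Cl2(g) is reduced, so the Cl₂/Cl⁻ couple is the cathode and Cr³⁺/Cr is the anode.
E°cell = +1.35 − (−0.73) = +2.08 V; balancing electrons gives n = 6.
ΔG° = −nFE°cell = −(6)(96500)(+2.08) J/mol = −1204 kJ/mol.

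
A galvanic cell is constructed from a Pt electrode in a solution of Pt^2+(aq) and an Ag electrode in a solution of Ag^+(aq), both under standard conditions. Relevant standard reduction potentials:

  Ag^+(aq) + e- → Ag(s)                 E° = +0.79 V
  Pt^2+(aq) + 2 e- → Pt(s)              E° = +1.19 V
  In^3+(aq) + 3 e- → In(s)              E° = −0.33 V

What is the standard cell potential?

The Pt²⁺/Pt couple has the higher E°, so Pt ion is reduced (cathode) and Ag is oxidized (anode).
E°cell = E°(cathode) − E°(anode) = +1.19 − (+0.79) = +0.40 V.

+0.40 V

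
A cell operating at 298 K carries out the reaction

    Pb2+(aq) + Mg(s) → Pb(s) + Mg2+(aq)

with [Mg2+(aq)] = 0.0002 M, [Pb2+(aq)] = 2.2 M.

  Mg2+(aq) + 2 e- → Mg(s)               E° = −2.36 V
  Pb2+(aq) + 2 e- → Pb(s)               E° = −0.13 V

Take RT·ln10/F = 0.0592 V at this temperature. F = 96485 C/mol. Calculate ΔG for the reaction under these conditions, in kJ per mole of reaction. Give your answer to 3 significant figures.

With Pb²⁺/Pb reduced at the cathode, E°cell = −0.13 − (−2.36) = +2.23 V and n = 2.
The reaction quotient is [Mg2+(aq)] / [Pb2+(aq)] = 9.09×10^−5; by Nernst, E = +2.23 − (0.0592/2)(−4.041) = +2.3496 V.
Finally ΔG = −nFE = −(2)(96485 C/mol)(+2.3496 V) = −453 kJ/mol.

−453 kJ/mol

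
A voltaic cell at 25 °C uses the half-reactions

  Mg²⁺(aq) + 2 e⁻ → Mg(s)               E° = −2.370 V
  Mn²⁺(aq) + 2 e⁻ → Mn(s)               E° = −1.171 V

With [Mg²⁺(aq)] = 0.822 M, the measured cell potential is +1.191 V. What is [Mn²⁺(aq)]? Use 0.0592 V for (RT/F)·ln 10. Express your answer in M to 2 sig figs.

With Mn²⁺/Mn at the cathode and Mg²⁺/Mg at the anode, E°cell = −1.171 − (−2.370) = +1.199 V (n = 2).
Rearranging E = E° − (0.0592/n)·log Q gives log Q = 2(+1.199 − (+1.191))/0.0592 = 0.270.
For Mn²⁺(aq) + Mg(s) → Mn(s) + Mg²⁺(aq), the reaction quotient is Q = [Mg²⁺(aq)] / [Mn²⁺(aq)].
Isolating [Mn²⁺(aq)] in Q = 10^{0.270} yields log [Mn²⁺(aq)] = −0.355, i.e. 0.44 M.

0.44 M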